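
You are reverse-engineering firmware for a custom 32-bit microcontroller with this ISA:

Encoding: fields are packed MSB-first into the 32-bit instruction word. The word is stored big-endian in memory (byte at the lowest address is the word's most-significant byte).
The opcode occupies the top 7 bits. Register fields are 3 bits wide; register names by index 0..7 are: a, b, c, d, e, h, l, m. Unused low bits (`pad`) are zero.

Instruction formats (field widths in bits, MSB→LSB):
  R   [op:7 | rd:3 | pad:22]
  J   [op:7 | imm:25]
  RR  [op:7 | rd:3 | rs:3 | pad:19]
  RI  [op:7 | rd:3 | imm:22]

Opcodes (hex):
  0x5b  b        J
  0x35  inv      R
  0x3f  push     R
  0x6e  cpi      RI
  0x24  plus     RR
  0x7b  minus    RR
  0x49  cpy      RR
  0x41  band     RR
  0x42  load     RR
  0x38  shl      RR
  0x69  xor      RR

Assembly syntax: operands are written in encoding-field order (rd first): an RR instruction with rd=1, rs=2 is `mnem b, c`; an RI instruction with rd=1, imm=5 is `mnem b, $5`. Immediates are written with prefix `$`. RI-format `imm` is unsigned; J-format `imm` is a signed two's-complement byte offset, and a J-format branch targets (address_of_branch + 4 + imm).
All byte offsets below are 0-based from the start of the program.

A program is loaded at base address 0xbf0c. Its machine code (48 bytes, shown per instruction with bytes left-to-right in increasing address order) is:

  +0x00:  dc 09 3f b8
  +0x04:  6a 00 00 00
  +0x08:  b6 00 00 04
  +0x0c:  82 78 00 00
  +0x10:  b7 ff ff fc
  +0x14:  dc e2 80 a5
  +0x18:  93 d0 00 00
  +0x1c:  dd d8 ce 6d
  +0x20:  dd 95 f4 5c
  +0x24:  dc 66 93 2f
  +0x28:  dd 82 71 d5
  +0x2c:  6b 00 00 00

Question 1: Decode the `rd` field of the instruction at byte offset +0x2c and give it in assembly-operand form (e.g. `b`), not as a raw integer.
off 0x2c: read 6b 00 00 00 as big → 0x6b000000
  op=0x6b000000>>25=0x35 ⇒ inv (R)
  rd@[24:22]=0x4 ⇒ e

e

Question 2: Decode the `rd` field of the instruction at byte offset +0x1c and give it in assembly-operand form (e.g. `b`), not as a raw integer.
off 0x1c: read dd d8 ce 6d as big → 0xddd8ce6d
  op=0xddd8ce6d>>25=0x6e ⇒ cpi (RI)
  rd: (w>>22)&0x7=0x7 → m
  imm: (w>>0)&0x3fffff=0x18ce6d → $1625709

m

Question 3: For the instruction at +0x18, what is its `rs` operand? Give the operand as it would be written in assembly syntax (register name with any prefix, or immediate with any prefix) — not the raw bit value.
c

@+18  big-endian(93 d0 00 00) = 0x93d00000
  opcode bits[31:25]=0x49: cpy/RR
  rd: (w>>22)&0x7=0x7 → m
  rs: (w>>19)&0x7=0x2 → c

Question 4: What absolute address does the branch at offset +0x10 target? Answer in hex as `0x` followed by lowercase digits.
0xbf1c

[10] b7 ff ff fc → 0xb7fffffc
  top 7b → 0x5b → b [J]
  imm: (w>>0)&0x1ffffff=0x1fffffc (s25→-4) → $-4
  target = base 0xbf0c + off 0x10 + 4 + imm -4 = 0xbf1c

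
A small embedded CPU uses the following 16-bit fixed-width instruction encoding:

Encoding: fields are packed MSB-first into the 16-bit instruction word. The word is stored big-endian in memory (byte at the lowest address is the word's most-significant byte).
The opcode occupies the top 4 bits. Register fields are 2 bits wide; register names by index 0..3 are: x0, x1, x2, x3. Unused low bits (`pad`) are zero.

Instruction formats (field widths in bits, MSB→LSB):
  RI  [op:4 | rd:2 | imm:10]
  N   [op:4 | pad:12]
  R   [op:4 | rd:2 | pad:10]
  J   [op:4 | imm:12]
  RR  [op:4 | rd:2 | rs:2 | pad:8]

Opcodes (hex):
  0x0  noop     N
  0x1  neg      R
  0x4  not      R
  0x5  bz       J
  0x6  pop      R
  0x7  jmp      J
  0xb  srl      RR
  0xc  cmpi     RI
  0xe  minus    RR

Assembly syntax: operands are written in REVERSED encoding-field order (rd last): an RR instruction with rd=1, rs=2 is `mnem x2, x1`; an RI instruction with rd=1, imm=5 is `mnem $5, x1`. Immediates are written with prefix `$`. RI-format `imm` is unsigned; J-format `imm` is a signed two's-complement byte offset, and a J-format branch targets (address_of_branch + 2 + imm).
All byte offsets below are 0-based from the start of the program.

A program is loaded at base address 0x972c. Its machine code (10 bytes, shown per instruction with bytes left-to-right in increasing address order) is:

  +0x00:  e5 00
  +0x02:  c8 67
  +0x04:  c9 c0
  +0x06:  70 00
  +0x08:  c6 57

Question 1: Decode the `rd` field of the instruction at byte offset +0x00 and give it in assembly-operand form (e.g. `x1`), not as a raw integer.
off 0x00: read e5 00 as big → 0xe500
  top 4b → 0xe → minus [RR]
  [11:10] rd=1 = x1
  [9:8] rs=1 = x1

x1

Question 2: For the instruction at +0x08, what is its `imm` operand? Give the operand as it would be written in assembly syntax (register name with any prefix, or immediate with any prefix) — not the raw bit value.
+0x08: c6 57 ⇒ word 0xc657 (big)
  op=0xc657>>12=0xc ⇒ cmpi (RI)
  rd: (w>>10)&0x3=0x1 → x1
  imm: (w>>0)&0x3ff=0x257 → $599

$599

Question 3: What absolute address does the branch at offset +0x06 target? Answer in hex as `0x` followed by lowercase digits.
[06] 70 00 → 0x7000
  op=0x7000>>12=0x7 ⇒ jmp (J)
  [11:0] imm=0 = $0
  target = base 0x972c + off 0x06 + 2 + imm 0 = 0x9734

0x9734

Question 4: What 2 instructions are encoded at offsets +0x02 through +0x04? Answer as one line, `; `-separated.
[02] c8 67 → 0xc867
  op=0xc867>>12=0xc ⇒ cmpi (RI)
  rd: (w>>10)&0x3=0x2 → x2
  imm: (w>>0)&0x3ff=0x67 → $103
[04] c9 c0 → 0xc9c0
  op=0xc9c0>>12=0xc ⇒ cmpi (RI)
  rd: (w>>10)&0x3=0x2 → x2
  imm: (w>>0)&0x3ff=0x1c0 → $448

cmpi $103, x2; cmpi $448, x2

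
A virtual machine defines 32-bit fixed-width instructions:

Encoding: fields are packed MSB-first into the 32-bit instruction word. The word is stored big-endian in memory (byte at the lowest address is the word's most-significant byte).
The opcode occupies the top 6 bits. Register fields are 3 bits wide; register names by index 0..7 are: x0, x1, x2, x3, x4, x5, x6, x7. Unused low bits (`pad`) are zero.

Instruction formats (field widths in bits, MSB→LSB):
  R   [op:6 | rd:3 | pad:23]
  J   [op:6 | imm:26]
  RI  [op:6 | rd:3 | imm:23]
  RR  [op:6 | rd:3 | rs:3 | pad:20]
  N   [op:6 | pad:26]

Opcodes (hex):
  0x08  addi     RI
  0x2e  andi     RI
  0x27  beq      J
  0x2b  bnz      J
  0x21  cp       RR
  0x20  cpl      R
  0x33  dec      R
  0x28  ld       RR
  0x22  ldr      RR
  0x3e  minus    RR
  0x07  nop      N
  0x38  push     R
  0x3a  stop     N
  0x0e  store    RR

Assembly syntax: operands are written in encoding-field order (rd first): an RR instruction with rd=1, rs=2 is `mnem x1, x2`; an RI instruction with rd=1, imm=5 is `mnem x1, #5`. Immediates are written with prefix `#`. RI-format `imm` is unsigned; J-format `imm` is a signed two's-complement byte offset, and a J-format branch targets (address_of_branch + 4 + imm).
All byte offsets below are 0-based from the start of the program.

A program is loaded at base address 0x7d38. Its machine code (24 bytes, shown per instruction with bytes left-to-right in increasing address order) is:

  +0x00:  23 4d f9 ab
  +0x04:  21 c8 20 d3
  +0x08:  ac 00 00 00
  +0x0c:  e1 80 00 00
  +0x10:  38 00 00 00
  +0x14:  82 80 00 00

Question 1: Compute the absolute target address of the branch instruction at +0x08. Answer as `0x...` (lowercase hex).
off 0x08: read ac 00 00 00 as big → 0xac000000
  top 6b → 0x2b → bnz [J]
  [25:0] imm=0 = #0
  target = base 0x7d38 + off 0x08 + 4 + imm 0 = 0x7d44

0x7d44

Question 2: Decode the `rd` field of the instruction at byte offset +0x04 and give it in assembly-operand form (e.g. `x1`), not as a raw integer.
x3

[04] 21 c8 20 d3 → 0x21c820d3
  top 6b → 0x8 → addi [RI]
  rd@[25:23]=0x3 ⇒ x3
  imm@[22:0]=0x4820d3 ⇒ #4726995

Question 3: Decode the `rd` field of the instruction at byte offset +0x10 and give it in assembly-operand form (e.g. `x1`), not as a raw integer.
+0x10: 38 00 00 00 ⇒ word 0x38000000 (big)
  opcode bits[31:26]=0xe: store/RR
  rd: (w>>23)&0x7=0x0 → x0
  rs: (w>>20)&0x7=0x0 → x0

x0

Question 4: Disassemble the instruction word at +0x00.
addi x6, #5110187

@+00  big-endian(23 4d f9 ab) = 0x234df9ab
  opcode bits[31:26]=0x8: addi/RI
  [25:23] rd=6 = x6
  [22:0] imm=5110187 = #5110187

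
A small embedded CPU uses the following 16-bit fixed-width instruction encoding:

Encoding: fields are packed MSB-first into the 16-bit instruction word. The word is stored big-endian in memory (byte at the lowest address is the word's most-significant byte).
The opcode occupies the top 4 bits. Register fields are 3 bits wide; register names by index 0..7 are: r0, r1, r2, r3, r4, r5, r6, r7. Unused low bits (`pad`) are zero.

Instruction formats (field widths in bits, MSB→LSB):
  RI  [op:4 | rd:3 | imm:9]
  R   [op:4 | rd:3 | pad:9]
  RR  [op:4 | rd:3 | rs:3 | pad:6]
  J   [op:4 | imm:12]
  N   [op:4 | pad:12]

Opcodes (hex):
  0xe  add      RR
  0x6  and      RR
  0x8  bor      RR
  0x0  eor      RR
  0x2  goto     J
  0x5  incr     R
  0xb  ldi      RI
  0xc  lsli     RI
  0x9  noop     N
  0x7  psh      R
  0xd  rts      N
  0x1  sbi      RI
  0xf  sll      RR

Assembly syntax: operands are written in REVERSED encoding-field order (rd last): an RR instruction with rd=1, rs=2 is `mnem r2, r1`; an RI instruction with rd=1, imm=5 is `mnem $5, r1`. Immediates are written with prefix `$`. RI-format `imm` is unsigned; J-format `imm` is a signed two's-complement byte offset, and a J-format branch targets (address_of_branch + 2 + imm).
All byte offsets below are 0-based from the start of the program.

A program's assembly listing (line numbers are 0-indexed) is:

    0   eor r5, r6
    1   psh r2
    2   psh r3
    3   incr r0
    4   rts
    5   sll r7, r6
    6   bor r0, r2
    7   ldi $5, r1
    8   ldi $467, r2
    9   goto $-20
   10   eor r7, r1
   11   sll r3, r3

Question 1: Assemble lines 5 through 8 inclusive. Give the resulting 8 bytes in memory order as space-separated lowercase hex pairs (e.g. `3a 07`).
line 5 (sll): pack op=0xf:4|rd=6:3|rs=7:3|pad=0:6 = 0xfdc0; big→ fd c0
line 6 (bor): pack op=0x8:4|rd=2:3|rs=0:3|pad=0:6 = 0x8400; big→ 84 00
line 7 (ldi): pack op=0xb:4|rd=1:3|imm=5:9 = 0xb205; big→ b2 05
line 8 (ldi): pack op=0xb:4|rd=2:3|imm=467:9 = 0xb5d3; big→ b5 d3

fd c0 84 00 b2 05 b5 d3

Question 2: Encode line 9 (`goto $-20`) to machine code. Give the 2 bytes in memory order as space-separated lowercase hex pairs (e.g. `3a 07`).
L9: goto op=0x2:4|imm=-20:12 ⇒ 0x2fec ⇒ big 2f ec

2f ec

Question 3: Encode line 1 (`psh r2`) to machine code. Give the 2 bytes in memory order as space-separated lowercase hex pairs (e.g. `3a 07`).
74 00

1. psh fields op=0x7:4|rd=2:3|pad=0:9 → word 7400h → 74 00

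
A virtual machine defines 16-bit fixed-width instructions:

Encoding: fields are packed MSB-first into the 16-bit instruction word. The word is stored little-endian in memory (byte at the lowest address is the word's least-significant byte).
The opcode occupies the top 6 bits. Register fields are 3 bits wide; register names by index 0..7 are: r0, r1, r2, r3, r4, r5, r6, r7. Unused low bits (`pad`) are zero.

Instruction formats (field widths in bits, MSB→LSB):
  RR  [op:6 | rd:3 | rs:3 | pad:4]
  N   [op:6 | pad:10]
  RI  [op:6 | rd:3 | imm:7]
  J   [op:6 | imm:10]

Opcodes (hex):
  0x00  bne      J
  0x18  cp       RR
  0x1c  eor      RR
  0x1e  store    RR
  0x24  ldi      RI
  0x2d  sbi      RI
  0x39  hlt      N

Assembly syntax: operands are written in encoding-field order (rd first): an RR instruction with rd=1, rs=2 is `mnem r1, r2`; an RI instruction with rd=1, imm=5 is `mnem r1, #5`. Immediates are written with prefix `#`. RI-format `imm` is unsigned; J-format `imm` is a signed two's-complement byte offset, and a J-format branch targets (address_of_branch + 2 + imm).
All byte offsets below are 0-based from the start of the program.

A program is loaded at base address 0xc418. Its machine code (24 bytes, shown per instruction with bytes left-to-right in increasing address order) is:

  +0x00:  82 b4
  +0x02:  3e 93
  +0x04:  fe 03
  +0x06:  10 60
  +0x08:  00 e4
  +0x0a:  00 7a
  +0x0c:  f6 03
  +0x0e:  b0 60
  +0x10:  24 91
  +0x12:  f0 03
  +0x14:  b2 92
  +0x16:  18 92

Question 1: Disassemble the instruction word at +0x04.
bne #-2

[04] fe 03 → 0x03fe
  opcode bits[15:10]=0x0: bne/J
  imm: (w>>0)&0x3ff=0x3fe (s10→-2) → #-2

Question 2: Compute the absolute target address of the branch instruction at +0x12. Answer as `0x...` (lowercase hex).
0xc41c

+0x12: f0 03 ⇒ word 0x03f0 (little)
  top 6b → 0x0 → bne [J]
  [9:0] imm=1008 (s10→-16) = #-16
  target = base 0xc418 + off 0x12 + 2 + imm -16 = 0xc41c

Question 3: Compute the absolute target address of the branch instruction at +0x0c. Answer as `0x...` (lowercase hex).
0xc41c

@+0c  little-endian(f6 03) = 0x03f6
  op=0x03f6>>10=0x0 ⇒ bne (J)
  [9:0] imm=1014 (s10→-10) = #-10
  target = base 0xc418 + off 0x0c + 2 + imm -10 = 0xc41c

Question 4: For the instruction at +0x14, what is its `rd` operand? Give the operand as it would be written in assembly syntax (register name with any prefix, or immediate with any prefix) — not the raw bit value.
r5

+0x14: b2 92 ⇒ word 0x92b2 (little)
  op=0x92b2>>10=0x24 ⇒ ldi (RI)
  [9:7] rd=5 = r5
  [6:0] imm=50 = #50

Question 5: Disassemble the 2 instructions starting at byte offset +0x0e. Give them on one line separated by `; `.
cp r1, r3; ldi r2, #36

+0x0e: b0 60 ⇒ word 0x60b0 (little)
  opcode bits[15:10]=0x18: cp/RR
  rd: (w>>7)&0x7=0x1 → r1
  rs: (w>>4)&0x7=0x3 → r3
+0x10: 24 91 ⇒ word 0x9124 (little)
  opcode bits[15:10]=0x24: ldi/RI
  rd: (w>>7)&0x7=0x2 → r2
  imm: (w>>0)&0x7f=0x24 → #36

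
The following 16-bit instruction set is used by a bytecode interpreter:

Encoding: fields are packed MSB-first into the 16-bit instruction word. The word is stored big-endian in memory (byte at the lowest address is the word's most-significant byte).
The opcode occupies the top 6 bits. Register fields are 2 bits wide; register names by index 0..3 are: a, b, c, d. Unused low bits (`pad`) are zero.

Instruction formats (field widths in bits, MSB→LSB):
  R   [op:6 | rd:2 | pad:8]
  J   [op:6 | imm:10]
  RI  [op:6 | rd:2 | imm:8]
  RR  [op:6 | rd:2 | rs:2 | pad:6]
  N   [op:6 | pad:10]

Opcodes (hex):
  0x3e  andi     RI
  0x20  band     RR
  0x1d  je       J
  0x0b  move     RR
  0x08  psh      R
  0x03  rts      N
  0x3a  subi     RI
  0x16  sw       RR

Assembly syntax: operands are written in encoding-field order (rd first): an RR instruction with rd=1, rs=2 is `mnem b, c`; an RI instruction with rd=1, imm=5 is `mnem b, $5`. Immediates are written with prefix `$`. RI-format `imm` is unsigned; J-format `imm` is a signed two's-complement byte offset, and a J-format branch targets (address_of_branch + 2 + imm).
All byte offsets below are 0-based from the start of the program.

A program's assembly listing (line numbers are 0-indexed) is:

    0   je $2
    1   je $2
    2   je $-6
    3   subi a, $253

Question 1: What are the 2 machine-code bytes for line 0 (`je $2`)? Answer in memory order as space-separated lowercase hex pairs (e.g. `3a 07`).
74 02

line 0 (je): pack op=0x1d:6|imm=2:10 = 0x7402; big→ 74 02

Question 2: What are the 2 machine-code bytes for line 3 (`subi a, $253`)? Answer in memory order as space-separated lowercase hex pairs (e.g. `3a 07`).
e8 fd

3. subi fields op=0x3a:6|rd=0:2|imm=253:8 → word e8fdh → e8 fd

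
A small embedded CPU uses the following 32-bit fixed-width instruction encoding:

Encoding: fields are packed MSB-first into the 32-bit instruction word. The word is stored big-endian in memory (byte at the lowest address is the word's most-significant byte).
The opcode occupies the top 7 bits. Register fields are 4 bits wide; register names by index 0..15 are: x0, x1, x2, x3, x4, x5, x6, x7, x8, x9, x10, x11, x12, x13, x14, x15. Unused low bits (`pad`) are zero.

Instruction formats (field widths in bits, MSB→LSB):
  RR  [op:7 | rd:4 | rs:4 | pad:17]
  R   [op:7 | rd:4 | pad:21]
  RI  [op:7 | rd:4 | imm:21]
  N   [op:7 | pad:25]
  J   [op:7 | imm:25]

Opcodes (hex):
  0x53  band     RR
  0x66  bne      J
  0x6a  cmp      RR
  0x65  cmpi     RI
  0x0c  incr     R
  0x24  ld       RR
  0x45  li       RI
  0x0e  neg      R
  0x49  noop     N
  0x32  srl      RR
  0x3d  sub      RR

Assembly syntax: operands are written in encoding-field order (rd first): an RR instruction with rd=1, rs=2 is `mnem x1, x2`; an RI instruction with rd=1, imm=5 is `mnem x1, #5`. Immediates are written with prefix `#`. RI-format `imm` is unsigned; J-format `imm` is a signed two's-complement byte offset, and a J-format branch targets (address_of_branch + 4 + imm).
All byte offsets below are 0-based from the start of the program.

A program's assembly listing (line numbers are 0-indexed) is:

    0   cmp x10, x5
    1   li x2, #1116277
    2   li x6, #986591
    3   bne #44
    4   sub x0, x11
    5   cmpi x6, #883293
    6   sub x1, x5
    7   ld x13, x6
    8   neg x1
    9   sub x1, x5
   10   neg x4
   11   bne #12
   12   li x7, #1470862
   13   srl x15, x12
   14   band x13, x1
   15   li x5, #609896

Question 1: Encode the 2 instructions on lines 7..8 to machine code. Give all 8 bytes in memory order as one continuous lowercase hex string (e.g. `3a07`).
49ac00001c200000

7. ld fields op=0x24:7|rd=13:4|rs=6:4|pad=0:17 → word 49ac0000h → 49 ac 00 00
8. neg fields op=0xe:7|rd=1:4|pad=0:21 → word 1c200000h → 1c 20 00 00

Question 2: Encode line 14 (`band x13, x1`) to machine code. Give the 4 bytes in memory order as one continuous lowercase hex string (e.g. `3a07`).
L14: band op=0x53:7|rd=13:4|rs=1:4|pad=0:17 ⇒ 0xa7a20000 ⇒ big a7 a2 00 00

a7a20000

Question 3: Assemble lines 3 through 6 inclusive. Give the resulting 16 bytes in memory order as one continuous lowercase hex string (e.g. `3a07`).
L3: bne op=0x66:7|imm=44:25 ⇒ 0xcc00002c ⇒ big cc 00 00 2c
L4: sub op=0x3d:7|rd=0:4|rs=11:4|pad=0:17 ⇒ 0x7a160000 ⇒ big 7a 16 00 00
L5: cmpi op=0x65:7|rd=6:4|imm=883293:21 ⇒ 0xcacd7a5d ⇒ big ca cd 7a 5d
L6: sub op=0x3d:7|rd=1:4|rs=5:4|pad=0:17 ⇒ 0x7a2a0000 ⇒ big 7a 2a 00 00

cc00002c7a160000cacd7a5d7a2a0000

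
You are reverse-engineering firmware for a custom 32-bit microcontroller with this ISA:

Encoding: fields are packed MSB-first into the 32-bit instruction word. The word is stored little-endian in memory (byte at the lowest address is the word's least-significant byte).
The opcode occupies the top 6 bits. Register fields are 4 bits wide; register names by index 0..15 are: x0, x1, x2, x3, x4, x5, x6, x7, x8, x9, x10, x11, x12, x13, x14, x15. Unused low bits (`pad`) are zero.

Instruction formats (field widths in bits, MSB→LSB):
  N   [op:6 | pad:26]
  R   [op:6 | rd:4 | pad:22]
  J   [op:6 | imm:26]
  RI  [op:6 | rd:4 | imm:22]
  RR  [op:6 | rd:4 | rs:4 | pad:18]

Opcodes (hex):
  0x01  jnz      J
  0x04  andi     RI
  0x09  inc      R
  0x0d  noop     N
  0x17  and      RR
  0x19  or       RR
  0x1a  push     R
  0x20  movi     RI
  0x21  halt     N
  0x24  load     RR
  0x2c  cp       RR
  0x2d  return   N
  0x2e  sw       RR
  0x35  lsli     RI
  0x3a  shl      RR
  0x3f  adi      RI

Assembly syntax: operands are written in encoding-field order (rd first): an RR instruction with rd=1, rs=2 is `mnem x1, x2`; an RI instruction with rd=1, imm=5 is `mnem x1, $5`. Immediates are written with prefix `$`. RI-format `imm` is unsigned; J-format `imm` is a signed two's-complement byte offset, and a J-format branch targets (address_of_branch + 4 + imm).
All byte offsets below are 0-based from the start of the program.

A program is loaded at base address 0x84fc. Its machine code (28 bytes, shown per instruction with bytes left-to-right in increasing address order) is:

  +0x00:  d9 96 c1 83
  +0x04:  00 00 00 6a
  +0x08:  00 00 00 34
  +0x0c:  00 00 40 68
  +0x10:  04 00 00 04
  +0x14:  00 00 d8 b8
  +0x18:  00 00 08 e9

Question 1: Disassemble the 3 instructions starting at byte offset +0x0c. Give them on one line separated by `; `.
[0c] 00 00 40 68 → 0x68400000
  op=0x68400000>>26=0x1a ⇒ push (R)
  rd: (w>>22)&0xf=0x1 → x1
[10] 04 00 00 04 → 0x04000004
  op=0x04000004>>26=0x1 ⇒ jnz (J)
  imm: (w>>0)&0x3ffffff=0x4 → $4
[14] 00 00 d8 b8 → 0xb8d80000
  op=0xb8d80000>>26=0x2e ⇒ sw (RR)
  rd: (w>>22)&0xf=0x3 → x3
  rs: (w>>18)&0xf=0x6 → x6

push x1; jnz $4; sw x3, x6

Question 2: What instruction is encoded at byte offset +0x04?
push x8

+0x04: 00 00 00 6a ⇒ word 0x6a000000 (little)
  op=0x6a000000>>26=0x1a ⇒ push (R)
  [25:22] rd=8 = x8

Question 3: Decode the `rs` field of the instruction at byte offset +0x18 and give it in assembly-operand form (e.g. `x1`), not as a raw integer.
x2

off 0x18: read 00 00 08 e9 as little → 0xe9080000
  opcode bits[31:26]=0x3a: shl/RR
  [25:22] rd=4 = x4
  [21:18] rs=2 = x2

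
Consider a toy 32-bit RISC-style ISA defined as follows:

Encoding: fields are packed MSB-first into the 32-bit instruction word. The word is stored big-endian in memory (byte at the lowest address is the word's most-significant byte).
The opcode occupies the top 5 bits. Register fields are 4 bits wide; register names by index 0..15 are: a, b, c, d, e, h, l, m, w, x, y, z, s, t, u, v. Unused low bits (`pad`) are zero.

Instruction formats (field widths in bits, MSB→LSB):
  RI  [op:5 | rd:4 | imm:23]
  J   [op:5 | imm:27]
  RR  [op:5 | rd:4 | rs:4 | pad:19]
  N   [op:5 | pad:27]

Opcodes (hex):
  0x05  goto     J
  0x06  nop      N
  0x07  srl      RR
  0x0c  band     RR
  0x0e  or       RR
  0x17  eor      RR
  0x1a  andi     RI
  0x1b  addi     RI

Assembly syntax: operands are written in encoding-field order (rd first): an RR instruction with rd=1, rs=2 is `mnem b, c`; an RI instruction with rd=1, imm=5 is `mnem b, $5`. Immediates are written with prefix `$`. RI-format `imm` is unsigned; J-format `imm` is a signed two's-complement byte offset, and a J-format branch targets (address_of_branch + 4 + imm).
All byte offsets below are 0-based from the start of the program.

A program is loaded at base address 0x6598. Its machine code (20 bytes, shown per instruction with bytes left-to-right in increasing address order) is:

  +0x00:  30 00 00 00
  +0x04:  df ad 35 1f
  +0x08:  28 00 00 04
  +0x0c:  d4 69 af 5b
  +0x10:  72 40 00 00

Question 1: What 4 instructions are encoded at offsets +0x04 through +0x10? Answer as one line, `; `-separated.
addi v, $2962719; goto $4; andi w, $6926171; or e, w

+0x04: df ad 35 1f ⇒ word 0xdfad351f (big)
  top 5b → 0x1b → addi [RI]
  [26:23] rd=15 = v
  [22:0] imm=2962719 = $2962719
+0x08: 28 00 00 04 ⇒ word 0x28000004 (big)
  top 5b → 0x5 → goto [J]
  [26:0] imm=4 = $4
+0x0c: d4 69 af 5b ⇒ word 0xd469af5b (big)
  top 5b → 0x1a → andi [RI]
  [26:23] rd=8 = w
  [22:0] imm=6926171 = $6926171
+0x10: 72 40 00 00 ⇒ word 0x72400000 (big)
  top 5b → 0xe → or [RR]
  [26:23] rd=4 = e
  [22:19] rs=8 = w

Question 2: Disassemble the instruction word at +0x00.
nop

@+00  big-endian(30 00 00 00) = 0x30000000
  op=0x30000000>>27=0x6 ⇒ nop (N)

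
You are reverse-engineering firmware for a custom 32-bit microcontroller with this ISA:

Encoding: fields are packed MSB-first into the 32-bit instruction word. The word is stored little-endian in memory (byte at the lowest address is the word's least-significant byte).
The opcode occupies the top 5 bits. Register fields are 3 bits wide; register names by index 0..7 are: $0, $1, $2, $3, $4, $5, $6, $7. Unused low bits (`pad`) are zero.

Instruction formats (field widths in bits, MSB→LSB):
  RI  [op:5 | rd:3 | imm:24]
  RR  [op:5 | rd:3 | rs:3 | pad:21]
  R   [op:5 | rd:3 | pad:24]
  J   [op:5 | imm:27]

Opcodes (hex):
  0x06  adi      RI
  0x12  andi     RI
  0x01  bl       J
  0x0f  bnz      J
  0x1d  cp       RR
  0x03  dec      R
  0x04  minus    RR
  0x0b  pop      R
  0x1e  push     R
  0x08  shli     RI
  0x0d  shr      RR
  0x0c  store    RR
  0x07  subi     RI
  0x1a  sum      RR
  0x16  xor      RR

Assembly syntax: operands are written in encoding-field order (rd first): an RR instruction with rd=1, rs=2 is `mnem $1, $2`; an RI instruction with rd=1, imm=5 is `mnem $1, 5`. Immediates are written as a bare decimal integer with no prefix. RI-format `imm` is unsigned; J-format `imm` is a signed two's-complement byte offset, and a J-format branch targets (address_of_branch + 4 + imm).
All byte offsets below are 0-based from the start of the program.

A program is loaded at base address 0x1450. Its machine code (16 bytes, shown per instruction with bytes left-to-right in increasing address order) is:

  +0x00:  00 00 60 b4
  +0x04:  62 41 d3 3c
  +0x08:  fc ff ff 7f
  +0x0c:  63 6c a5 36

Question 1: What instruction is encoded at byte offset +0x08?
@+08  little-endian(fc ff ff 7f) = 0x7ffffffc
  opcode bits[31:27]=0xf: bnz/J
  imm@[26:0]=0x7fffffc (s27→-4) ⇒ -4

bnz -4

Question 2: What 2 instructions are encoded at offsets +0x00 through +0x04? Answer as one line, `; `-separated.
@+00  little-endian(00 00 60 b4) = 0xb4600000
  opcode bits[31:27]=0x16: xor/RR
  rd: (w>>24)&0x7=0x4 → $4
  rs: (w>>21)&0x7=0x3 → $3
@+04  little-endian(62 41 d3 3c) = 0x3cd34162
  opcode bits[31:27]=0x7: subi/RI
  rd: (w>>24)&0x7=0x4 → $4
  imm: (w>>0)&0xffffff=0xd34162 → 13844834

xor $4, $3; subi $4, 13844834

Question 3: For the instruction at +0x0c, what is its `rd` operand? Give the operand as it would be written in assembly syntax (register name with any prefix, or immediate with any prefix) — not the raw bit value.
off 0x0c: read 63 6c a5 36 as little → 0x36a56c63
  opcode bits[31:27]=0x6: adi/RI
  rd: (w>>24)&0x7=0x6 → $6
  imm: (w>>0)&0xffffff=0xa56c63 → 10841187

$6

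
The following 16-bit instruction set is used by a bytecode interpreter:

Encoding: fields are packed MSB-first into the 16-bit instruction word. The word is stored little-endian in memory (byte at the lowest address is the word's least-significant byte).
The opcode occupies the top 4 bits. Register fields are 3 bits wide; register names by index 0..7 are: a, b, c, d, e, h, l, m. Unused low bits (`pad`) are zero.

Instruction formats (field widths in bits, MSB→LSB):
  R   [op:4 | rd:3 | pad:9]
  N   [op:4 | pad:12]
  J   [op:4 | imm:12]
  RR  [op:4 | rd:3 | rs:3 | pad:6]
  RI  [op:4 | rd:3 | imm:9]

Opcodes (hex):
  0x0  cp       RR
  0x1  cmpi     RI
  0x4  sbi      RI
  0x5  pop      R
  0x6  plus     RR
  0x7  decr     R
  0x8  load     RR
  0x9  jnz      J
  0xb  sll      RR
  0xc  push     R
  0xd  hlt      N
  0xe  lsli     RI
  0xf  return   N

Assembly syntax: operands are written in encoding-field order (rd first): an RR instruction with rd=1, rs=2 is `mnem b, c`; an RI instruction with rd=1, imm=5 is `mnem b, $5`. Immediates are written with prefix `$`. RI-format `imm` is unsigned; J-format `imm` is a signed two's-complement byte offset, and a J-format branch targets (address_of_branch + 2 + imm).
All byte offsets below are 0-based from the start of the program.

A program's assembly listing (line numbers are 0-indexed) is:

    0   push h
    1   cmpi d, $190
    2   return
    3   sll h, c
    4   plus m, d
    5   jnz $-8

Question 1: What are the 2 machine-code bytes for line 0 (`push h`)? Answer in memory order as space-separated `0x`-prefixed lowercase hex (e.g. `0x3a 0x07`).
0. push fields op=0xc:4|rd=5:3|pad=0:9 → word ca00h → 00 ca

0x00 0xca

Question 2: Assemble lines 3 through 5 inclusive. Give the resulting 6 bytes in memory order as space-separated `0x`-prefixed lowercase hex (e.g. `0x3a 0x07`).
0x80 0xba 0xc0 0x6e 0xf8 0x9f

line 3 (sll): pack op=0xb:4|rd=5:3|rs=2:3|pad=0:6 = 0xba80; little→ 80 ba
line 4 (plus): pack op=0x6:4|rd=7:3|rs=3:3|pad=0:6 = 0x6ec0; little→ c0 6e
line 5 (jnz): pack op=0x9:4|imm=-8:12 = 0x9ff8; little→ f8 9f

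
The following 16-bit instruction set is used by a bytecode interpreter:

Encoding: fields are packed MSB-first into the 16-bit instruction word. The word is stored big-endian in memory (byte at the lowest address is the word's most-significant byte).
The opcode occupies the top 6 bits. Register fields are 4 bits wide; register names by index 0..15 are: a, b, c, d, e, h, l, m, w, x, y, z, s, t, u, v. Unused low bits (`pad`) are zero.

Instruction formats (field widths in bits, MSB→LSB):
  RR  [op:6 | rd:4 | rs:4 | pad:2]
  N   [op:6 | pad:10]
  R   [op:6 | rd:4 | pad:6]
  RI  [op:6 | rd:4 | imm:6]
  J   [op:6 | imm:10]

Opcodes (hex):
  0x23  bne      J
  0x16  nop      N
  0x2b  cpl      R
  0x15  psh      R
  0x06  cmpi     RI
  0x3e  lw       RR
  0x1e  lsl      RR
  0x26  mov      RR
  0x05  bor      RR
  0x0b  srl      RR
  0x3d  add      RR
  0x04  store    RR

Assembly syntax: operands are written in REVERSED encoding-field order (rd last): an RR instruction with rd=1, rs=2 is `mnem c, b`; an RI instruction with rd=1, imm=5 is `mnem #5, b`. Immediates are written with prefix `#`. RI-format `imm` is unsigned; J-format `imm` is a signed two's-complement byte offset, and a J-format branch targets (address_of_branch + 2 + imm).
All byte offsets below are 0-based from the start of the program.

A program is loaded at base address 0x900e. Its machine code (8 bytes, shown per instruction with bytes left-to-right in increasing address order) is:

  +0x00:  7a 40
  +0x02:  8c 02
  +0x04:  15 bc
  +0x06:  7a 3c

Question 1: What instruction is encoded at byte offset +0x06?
+0x06: 7a 3c ⇒ word 0x7a3c (big)
  opcode bits[15:10]=0x1e: lsl/RR
  rd@[9:6]=0x8 ⇒ w
  rs@[5:2]=0xf ⇒ v

lsl v, w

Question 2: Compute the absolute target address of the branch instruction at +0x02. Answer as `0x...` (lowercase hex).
off 0x02: read 8c 02 as big → 0x8c02
  top 6b → 0x23 → bne [J]
  imm: (w>>0)&0x3ff=0x2 → #2
  target = base 0x900e + off 0x02 + 2 + imm 2 = 0x9014

0x9014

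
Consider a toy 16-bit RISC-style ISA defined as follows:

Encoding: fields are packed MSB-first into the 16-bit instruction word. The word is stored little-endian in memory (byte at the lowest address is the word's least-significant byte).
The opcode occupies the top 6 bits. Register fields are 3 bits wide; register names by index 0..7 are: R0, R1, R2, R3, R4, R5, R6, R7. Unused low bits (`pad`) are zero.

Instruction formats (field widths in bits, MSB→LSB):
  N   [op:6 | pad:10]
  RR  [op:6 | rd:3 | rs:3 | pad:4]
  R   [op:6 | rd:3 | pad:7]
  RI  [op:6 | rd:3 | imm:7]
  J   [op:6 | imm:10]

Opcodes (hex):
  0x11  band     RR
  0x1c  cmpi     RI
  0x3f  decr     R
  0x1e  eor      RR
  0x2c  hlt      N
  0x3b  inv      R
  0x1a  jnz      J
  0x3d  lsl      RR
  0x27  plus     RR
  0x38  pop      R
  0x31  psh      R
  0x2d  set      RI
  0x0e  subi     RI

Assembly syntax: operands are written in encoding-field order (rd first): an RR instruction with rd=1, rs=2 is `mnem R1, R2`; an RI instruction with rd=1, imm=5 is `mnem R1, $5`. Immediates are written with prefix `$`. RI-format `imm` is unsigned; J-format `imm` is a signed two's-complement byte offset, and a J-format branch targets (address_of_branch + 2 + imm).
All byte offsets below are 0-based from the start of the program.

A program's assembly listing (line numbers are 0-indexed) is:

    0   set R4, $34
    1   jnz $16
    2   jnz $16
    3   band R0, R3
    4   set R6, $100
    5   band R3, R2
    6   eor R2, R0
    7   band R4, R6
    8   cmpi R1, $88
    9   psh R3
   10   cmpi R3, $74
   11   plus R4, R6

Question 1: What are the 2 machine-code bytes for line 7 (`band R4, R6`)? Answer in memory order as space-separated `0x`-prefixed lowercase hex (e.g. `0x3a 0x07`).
L7: band op=0x11:6|rd=4:3|rs=6:3|pad=0:4 ⇒ 0x4660 ⇒ little 60 46

0x60 0x46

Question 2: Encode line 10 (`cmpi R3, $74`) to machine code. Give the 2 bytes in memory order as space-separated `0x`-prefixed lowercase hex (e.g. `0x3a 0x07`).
line 10 (cmpi): pack op=0x1c:6|rd=3:3|imm=74:7 = 0x71ca; little→ ca 71

0xca 0x71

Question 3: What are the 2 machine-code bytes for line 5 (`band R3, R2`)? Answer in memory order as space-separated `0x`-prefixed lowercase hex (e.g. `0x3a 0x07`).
0xa0 0x45

line 5 (band): pack op=0x11:6|rd=3:3|rs=2:3|pad=0:4 = 0x45a0; little→ a0 45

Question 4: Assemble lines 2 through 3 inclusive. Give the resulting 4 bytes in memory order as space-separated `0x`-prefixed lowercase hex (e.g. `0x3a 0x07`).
0x10 0x68 0x30 0x44

2. jnz fields op=0x1a:6|imm=16:10 → word 6810h → 10 68
3. band fields op=0x11:6|rd=0:3|rs=3:3|pad=0:4 → word 4430h → 30 44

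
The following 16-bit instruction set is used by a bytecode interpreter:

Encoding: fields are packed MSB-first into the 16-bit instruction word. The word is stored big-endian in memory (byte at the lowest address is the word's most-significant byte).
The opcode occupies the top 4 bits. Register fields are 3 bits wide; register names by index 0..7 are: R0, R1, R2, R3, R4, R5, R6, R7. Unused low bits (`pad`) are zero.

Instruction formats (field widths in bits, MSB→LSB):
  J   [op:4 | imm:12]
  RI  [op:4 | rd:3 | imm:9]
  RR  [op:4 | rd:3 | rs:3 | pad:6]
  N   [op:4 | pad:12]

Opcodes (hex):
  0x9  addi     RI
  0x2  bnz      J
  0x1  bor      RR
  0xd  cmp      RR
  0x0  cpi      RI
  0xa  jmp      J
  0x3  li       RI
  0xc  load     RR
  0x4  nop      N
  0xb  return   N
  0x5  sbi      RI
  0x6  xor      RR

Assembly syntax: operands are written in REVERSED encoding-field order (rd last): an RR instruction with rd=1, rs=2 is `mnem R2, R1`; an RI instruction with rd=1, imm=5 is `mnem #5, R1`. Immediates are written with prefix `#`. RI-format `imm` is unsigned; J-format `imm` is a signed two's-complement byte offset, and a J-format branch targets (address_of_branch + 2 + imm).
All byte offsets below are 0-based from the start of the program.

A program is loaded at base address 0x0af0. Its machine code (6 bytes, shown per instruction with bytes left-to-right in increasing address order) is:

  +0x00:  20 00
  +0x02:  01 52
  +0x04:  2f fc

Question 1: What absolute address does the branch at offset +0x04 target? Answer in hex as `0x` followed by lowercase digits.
off 0x04: read 2f fc as big → 0x2ffc
  op=0x2ffc>>12=0x2 ⇒ bnz (J)
  [11:0] imm=4092 (s12→-4) = #-4
  target = base 0x0af0 + off 0x04 + 2 + imm -4 = 0x0af2

0x0af2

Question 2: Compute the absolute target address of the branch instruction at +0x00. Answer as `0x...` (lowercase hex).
[00] 20 00 → 0x2000
  op=0x2000>>12=0x2 ⇒ bnz (J)
  imm: (w>>0)&0xfff=0x0 → #0
  target = base 0x0af0 + off 0x00 + 2 + imm 0 = 0x0af2

0x0af2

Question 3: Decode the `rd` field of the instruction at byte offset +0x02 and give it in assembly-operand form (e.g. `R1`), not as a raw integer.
R0

off 0x02: read 01 52 as big → 0x0152
  op=0x0152>>12=0x0 ⇒ cpi (RI)
  [11:9] rd=0 = R0
  [8:0] imm=338 = #338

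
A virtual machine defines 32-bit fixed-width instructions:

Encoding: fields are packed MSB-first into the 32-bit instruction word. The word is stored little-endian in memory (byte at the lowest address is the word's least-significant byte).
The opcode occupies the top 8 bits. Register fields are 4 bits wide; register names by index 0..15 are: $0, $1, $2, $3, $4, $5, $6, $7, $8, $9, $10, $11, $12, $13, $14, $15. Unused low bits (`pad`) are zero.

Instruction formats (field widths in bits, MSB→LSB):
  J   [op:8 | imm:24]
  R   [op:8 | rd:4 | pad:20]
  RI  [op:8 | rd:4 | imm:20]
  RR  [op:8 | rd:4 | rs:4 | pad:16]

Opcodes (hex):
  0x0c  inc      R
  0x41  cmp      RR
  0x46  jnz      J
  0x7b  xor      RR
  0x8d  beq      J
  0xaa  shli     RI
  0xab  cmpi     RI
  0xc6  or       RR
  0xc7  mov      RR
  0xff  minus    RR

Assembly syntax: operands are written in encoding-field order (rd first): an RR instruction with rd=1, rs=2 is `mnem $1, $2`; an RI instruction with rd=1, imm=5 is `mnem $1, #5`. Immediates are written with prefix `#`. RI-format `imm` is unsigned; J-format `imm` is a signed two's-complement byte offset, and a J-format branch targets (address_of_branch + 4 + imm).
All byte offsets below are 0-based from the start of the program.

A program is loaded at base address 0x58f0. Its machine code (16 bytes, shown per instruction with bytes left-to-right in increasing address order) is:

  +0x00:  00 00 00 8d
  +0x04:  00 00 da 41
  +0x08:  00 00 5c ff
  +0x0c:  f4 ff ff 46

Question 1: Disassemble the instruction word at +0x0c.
jnz #-12

@+0c  little-endian(f4 ff ff 46) = 0x46fffff4
  op=0x46fffff4>>24=0x46 ⇒ jnz (J)
  [23:0] imm=16777204 (s24→-12) = #-12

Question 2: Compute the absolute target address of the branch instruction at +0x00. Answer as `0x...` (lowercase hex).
+0x00: 00 00 00 8d ⇒ word 0x8d000000 (little)
  op=0x8d000000>>24=0x8d ⇒ beq (J)
  imm: (w>>0)&0xffffff=0x0 → #0
  target = base 0x58f0 + off 0x00 + 4 + imm 0 = 0x58f4

0x58f4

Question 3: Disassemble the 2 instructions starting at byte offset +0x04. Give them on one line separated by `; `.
cmp $13, $10; minus $5, $12

[04] 00 00 da 41 → 0x41da0000
  opcode bits[31:24]=0x41: cmp/RR
  rd@[23:20]=0xd ⇒ $13
  rs@[19:16]=0xa ⇒ $10
[08] 00 00 5c ff → 0xff5c0000
  opcode bits[31:24]=0xff: minus/RR
  rd@[23:20]=0x5 ⇒ $5
  rs@[19:16]=0xc ⇒ $12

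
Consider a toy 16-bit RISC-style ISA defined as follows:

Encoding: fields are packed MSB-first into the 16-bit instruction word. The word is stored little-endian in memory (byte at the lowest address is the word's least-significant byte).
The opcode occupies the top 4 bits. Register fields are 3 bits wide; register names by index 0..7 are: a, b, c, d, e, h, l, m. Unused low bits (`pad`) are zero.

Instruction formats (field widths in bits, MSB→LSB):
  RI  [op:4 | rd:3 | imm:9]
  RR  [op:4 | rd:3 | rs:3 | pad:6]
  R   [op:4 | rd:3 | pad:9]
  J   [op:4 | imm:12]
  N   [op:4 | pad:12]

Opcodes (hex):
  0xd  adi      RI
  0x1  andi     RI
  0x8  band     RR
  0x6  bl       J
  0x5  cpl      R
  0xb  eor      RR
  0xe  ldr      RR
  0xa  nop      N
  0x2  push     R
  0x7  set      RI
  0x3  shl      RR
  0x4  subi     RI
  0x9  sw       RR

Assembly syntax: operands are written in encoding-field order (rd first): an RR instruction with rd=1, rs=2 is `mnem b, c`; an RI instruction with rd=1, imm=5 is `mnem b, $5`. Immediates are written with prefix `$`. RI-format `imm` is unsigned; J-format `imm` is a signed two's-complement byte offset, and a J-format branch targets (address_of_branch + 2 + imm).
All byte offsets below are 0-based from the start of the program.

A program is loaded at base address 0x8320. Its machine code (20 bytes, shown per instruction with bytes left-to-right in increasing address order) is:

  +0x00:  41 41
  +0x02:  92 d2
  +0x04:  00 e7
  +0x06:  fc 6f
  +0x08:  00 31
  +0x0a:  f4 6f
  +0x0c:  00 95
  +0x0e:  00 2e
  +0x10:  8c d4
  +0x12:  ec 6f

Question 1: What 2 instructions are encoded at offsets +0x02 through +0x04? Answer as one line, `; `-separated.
adi b, $146; ldr d, e

[02] 92 d2 → 0xd292
  op=0xd292>>12=0xd ⇒ adi (RI)
  rd@[11:9]=0x1 ⇒ b
  imm@[8:0]=0x92 ⇒ $146
[04] 00 e7 → 0xe700
  op=0xe700>>12=0xe ⇒ ldr (RR)
  rd@[11:9]=0x3 ⇒ d
  rs@[8:6]=0x4 ⇒ e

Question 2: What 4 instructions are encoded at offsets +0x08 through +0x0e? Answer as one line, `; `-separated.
+0x08: 00 31 ⇒ word 0x3100 (little)
  opcode bits[15:12]=0x3: shl/RR
  rd: (w>>9)&0x7=0x0 → a
  rs: (w>>6)&0x7=0x4 → e
+0x0a: f4 6f ⇒ word 0x6ff4 (little)
  opcode bits[15:12]=0x6: bl/J
  imm: (w>>0)&0xfff=0xff4 (s12→-12) → $-12
+0x0c: 00 95 ⇒ word 0x9500 (little)
  opcode bits[15:12]=0x9: sw/RR
  rd: (w>>9)&0x7=0x2 → c
  rs: (w>>6)&0x7=0x4 → e
+0x0e: 00 2e ⇒ word 0x2e00 (little)
  opcode bits[15:12]=0x2: push/R
  rd: (w>>9)&0x7=0x7 → m

shl a, e; bl $-12; sw c, e; push m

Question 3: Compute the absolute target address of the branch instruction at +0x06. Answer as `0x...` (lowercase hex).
[06] fc 6f → 0x6ffc
  opcode bits[15:12]=0x6: bl/J
  imm: (w>>0)&0xfff=0xffc (s12→-4) → $-4
  target = base 0x8320 + off 0x06 + 2 + imm -4 = 0x8324

0x8324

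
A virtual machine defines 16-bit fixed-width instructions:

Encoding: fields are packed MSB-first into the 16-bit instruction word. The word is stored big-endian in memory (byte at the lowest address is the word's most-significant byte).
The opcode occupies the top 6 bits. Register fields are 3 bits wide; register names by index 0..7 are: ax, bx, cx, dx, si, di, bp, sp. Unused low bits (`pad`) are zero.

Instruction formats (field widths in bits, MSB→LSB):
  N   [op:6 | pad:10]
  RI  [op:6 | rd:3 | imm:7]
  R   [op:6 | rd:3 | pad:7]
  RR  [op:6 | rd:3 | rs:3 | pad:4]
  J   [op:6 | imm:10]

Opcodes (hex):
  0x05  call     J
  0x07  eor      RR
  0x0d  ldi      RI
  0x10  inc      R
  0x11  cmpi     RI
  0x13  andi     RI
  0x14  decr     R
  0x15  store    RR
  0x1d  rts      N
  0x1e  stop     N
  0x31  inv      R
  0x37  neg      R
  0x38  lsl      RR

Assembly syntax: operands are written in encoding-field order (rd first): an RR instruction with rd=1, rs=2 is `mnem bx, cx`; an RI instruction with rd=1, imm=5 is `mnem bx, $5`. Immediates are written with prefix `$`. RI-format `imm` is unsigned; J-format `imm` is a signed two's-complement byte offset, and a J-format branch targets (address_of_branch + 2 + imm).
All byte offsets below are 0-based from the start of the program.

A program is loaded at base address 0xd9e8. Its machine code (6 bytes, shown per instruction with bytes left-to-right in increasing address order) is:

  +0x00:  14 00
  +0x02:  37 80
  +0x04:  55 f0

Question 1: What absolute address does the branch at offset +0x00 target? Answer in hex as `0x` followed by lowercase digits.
0xd9ea

[00] 14 00 → 0x1400
  op=0x1400>>10=0x5 ⇒ call (J)
  imm: (w>>0)&0x3ff=0x0 → $0
  target = base 0xd9e8 + off 0x00 + 2 + imm 0 = 0xd9ea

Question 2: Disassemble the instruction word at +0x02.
[02] 37 80 → 0x3780
  op=0x3780>>10=0xd ⇒ ldi (RI)
  rd: (w>>7)&0x7=0x7 → sp
  imm: (w>>0)&0x7f=0x0 → $0

ldi sp, $0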